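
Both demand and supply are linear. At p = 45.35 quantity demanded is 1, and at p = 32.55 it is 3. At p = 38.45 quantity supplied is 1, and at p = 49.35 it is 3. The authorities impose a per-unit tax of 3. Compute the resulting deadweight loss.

0.38

Demand slope = (32.55 − 45.35)/(3 − 1) = −6.4, so p = 51.75 − 6.4q.
Supply slope = (49.35 − 38.45)/(3 − 1) = 5.45, so p = 33 + 5.45q.
Competitive equilibrium: 51.75 − 6.4q = 33 + 5.45q → q* = 1.5823, p* = 41.6234.
With the tax, the buyer price exceeds the seller price by 3: (51.75 − 6.4q) − (33 + 5.45q) = 3 → q' = 1.3291.
Δq = 1.5823 − 1.3291 = 0.2532; the wedge equals the tax, 3.
DWL = ½ × 0.2532 × 3 = 0.38.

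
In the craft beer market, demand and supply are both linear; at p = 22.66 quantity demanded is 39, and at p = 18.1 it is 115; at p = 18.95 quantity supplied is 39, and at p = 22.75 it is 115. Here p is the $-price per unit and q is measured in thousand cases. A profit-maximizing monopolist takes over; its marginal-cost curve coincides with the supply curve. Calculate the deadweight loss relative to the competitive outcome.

$36.24 thousand

Demand slope = (18.1 − 22.66)/(115 − 39) = −0.06, so p = 25 − 0.06q.
Supply slope = (22.75 − 18.95)/(115 − 39) = 0.05, so p = 17 + 0.05q.
Competitive equilibrium: 25 − 0.06q = 17 + 0.05q → q* = 72.7273, p* = 20.6364.
Marginal revenue: MR = 25 − 0.12q. Set MR = MC: 25 − 0.12q = 17 + 0.05q → q_m = 47.0588.
Price p_m = 25 − 0.06·47.0588 = 22.1765; MC(q_m) = 17 + 0.05·47.0588 = 19.3529.
Competitive q* = 72.7273, so Δq = 25.6685; wedge = 22.1765 − 19.3529 = 2.8236.
DWL = ½ × 25.6685 × 2.8236 = $36.24 thousand.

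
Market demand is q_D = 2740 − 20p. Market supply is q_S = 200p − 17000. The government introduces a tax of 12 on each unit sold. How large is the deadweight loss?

1309.09

In inverse form: demand p = 137 − 0.05q, supply p = 85 + 0.005q.
Competitive equilibrium: 137 − 0.05q = 85 + 0.005q → q* = 945.4545, p* = 89.7273.
With the tax, the buyer price exceeds the seller price by 12: (137 − 0.05q) − (85 + 0.005q) = 12 → q' = 727.2727.
Δq = 945.4545 − 727.2727 = 218.1818; the wedge equals the tax, 12.
Welfare loss = ½ × 218.1818 × 12 = 1309.09.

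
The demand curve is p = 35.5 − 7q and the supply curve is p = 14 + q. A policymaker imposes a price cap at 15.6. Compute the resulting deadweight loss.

4.73

Competitive equilibrium: 35.5 − 7q = 14 + q → q* = 2.6875, p* = 16.6875.
At the ceiling p = 15.6, quantity supplied = (15.6 − 14)/1 = 1.6.
Willingness to pay at q' = 1.6: 35.5 − 7·1.6 = 24.3.
Δq = 2.6875 − 1.6 = 1.0875; wedge = 24.3 − 15.6 = 8.7.
Deadweight loss = ½ × 1.0875 × 8.7 = 4.73.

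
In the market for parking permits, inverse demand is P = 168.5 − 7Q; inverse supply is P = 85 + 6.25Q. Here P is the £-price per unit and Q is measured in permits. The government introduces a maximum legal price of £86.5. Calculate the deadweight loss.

£243.45

Competitive equilibrium: 168.5 − 7Q = 85 + 6.25Q → Q* = 6.3019, P* = 124.3868.
At the ceiling P = 86.5, quantity supplied = (86.5 − 85)/6.25 = 0.24.
Willingness to pay at Q' = 0.24: 168.5 − 7·0.24 = 166.82.
ΔQ = 6.3019 − 0.24 = 6.0619; wedge = 166.82 − 86.5 = 80.32.
The triangle = ½ × 6.0619 × 80.32 = £243.45.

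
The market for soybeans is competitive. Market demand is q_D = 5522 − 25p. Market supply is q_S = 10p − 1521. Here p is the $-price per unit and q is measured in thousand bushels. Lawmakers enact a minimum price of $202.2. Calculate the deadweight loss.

$41.29 thousand

In inverse form: demand p = 220.88 − 0.04q, supply p = 152.1 + 0.1q.
Competitive equilibrium: 220.88 − 0.04q = 152.1 + 0.1q → q* = 491.2857, p* = 201.2286.
At the floor p = 202.2, quantity demanded = (220.88 − 202.2)/0.04 = 467.
Sellers' marginal cost at q' = 467: 152.1 + 0.1·467 = 198.8.
Δq = 491.2857 − 467 = 24.2857; wedge = 202.2 − 198.8 = 3.4.
Welfare loss = ½ × 24.2857 × 3.4 = $41.29 thousand.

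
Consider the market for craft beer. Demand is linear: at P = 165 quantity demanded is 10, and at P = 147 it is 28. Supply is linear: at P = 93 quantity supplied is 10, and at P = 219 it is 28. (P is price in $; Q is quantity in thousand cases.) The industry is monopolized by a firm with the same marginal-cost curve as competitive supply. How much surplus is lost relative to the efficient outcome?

$17.83 thousand

Demand slope = (147 − 165)/(28 − 10) = −1, so P = 175 − Q.
Supply slope = (219 − 93)/(28 − 10) = 7, so P = 23 + 7Q.
Competitive equilibrium: 175 − Q = 23 + 7Q → Q* = 19, P* = 156.
Marginal revenue: MR = 175 − 2Q. Set MR = MC: 175 − 2Q = 23 + 7Q → Q_m = 16.8889.
Price P_m = 175 − 1·16.8889 = 158.1111; MC(Q_m) = 23 + 7·16.8889 = 141.2223.
Competitive Q* = 19, so ΔQ = 2.1111; wedge = 158.1111 − 141.2223 = 16.8888.
DWL = ½ × 2.1111 × 16.8888 = $17.83 thousand.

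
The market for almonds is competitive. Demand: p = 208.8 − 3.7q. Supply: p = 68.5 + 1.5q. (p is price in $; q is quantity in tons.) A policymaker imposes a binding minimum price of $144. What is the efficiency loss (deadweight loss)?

Competitive equilibrium: 208.8 − 3.7q = 68.5 + 1.5q → q* = 26.9808, p* = 108.9712.
At the floor p = 144, quantity demanded = (208.8 − 144)/3.7 = 17.5135.
Sellers' marginal cost at q' = 17.5135: 68.5 + 1.5·17.5135 = 94.7703.
Δq = 26.9808 − 17.5135 = 9.4673; wedge = 144 − 94.7703 = 49.2297.
DWL = ½ × 9.4673 × 49.2297 = $233.04.

$233.04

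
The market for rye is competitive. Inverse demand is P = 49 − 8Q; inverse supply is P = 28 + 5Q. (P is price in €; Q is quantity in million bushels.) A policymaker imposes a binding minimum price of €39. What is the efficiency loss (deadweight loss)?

€0.87 million

Competitive equilibrium: 49 − 8Q = 28 + 5Q → Q* = 1.6154, P* = 36.0769.
At the floor P = 39, quantity demanded = (49 − 39)/8 = 1.25.
Sellers' marginal cost at Q' = 1.25: 28 + 5·1.25 = 34.25.
ΔQ = 1.6154 − 1.25 = 0.3654; wedge = 39 − 34.25 = 4.75.
Welfare loss = ½ × 0.3654 × 4.75 = €0.87 million.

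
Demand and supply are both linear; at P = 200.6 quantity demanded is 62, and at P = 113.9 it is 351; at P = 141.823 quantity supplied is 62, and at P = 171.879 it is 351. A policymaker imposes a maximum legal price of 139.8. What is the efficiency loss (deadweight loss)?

Demand slope = (113.9 − 200.6)/(351 − 62) = −0.3, so P = 219.2 − 0.3Q.
Supply slope = (171.879 − 141.823)/(351 − 62) = 0.104, so P = 135.375 + 0.104Q.
Competitive equilibrium: 219.2 − 0.3Q = 135.375 + 0.104Q → Q* = 207.4876, P* = 156.9537.
At the ceiling P = 139.8, quantity supplied = (139.8 − 135.375)/0.104 = 42.5481.
Willingness to pay at Q' = 42.5481: 219.2 − 0.3·42.5481 = 206.4356.
ΔQ = 207.4876 − 42.5481 = 164.9395; wedge = 206.4356 − 139.8 = 66.6356.
DWL = ½ × 164.9395 × 66.6356 = 5495.42.

5495.42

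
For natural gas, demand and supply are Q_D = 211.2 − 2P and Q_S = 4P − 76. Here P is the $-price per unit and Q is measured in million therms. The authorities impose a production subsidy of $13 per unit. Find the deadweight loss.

In inverse form: demand P = 105.6 − 0.5Q, supply P = 19 + 0.25Q.
Competitive equilibrium: 105.6 − 0.5Q = 19 + 0.25Q → Q* = 115.4667, P* = 47.8667.
The subsidy lowers effective supply by 13: P = 6 + 0.25Q.
New quantity: 105.6 − 0.5Q = 6 + 0.25Q → Q' = 132.8.
Overproduction ΔQ = 132.8 − 115.4667 = 17.3333; wedge = subsidy = 13.
Deadweight loss = ½ × 17.3333 × 13 = $112.67 million.

$112.67 million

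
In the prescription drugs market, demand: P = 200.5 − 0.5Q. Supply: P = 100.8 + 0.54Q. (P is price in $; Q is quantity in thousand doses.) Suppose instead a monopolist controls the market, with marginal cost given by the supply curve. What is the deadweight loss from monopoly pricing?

$503.76 thousand

Competitive equilibrium: 200.5 − 0.5Q = 100.8 + 0.54Q → Q* = 95.8654, P* = 152.5673.
Marginal revenue: MR = 200.5 − Q. Set MR = MC: 200.5 − Q = 100.8 + 0.54Q → Q_m = 64.7403.
Price P_m = 200.5 − 0.5·64.7403 = 168.1299; MC(Q_m) = 100.8 + 0.54·64.7403 = 135.7598.
Competitive Q* = 95.8654, so ΔQ = 31.1251; wedge = 168.1299 − 135.7598 = 32.3701.
The triangle = ½ × 31.1251 × 32.3701 = $503.76 thousand.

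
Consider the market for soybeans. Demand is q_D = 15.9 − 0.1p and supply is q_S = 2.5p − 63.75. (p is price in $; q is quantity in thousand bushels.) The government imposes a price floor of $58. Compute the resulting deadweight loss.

$38.94 thousand

In inverse form: demand p = 159 − 10q, supply p = 25.5 + 0.4q.
Competitive equilibrium: 159 − 10q = 25.5 + 0.4q → q* = 12.8365, p* = 30.6346.
At the floor p = 58, quantity demanded = (159 − 58)/10 = 10.1.
Sellers' marginal cost at q' = 10.1: 25.5 + 0.4·10.1 = 29.54.
Δq = 12.8365 − 10.1 = 2.7365; wedge = 58 − 29.54 = 28.46.
DWL = ½ × 2.7365 × 28.46 = $38.94 thousand.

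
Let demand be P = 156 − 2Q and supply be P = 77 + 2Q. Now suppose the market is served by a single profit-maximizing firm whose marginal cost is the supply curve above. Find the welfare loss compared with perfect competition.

Competitive equilibrium: 156 − 2Q = 77 + 2Q → Q* = 19.75, P* = 116.5.
Marginal revenue: MR = 156 − 4Q. Set MR = MC: 156 − 4Q = 77 + 2Q → Q_m = 13.1667.
Price P_m = 156 − 2·13.1667 = 129.6666; MC(Q_m) = 77 + 2·13.1667 = 103.3334.
Competitive Q* = 19.75, so ΔQ = 6.5833; wedge = 129.6666 − 103.3334 = 26.3332.
Deadweight loss = ½ × 6.5833 × 26.3332 = 86.68.

86.68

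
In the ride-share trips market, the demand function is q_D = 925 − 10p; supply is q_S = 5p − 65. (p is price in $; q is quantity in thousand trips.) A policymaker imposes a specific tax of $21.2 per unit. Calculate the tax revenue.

In inverse form: demand p = 92.5 − 0.1q, supply p = 13 + 0.2q.
Competitive equilibrium: 92.5 − 0.1q = 13 + 0.2q → q* = 265, p* = 66.
With the tax, the buyer price exceeds the seller price by 21.2: (92.5 − 0.1q) − (13 + 0.2q) = 21.2 → q' = 194.3333.
Tax revenue = 21.2 × 194.3333 = $4119.87 thousand.

$4119.87 thousand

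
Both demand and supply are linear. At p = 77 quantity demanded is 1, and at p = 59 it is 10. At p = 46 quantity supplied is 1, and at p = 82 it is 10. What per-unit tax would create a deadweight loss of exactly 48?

24

Demand slope = (59 − 77)/(10 − 1) = −2, so p = 79 − 2q.
Supply slope = (82 − 46)/(10 − 1) = 4, so p = 42 + 4q.
Competitive equilibrium: 79 − 2q = 42 + 4q → q* = 6.1667, p* = 66.6667.
A tax t gives Δq = t/6 and wedge t, so DWL = t²/12.
t²/12 = 48 → t² = 576 → t = 24.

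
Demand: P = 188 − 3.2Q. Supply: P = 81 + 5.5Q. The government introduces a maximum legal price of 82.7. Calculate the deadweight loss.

Competitive equilibrium: 188 − 3.2Q = 81 + 5.5Q → Q* = 12.2989, P* = 148.6437.
At the ceiling P = 82.7, quantity supplied = (82.7 − 81)/5.5 = 0.3091.
Willingness to pay at Q' = 0.3091: 188 − 3.2·0.3091 = 187.0109.
ΔQ = 12.2989 − 0.3091 = 11.9898; wedge = 187.0109 − 82.7 = 104.3109.
The triangle = ½ × 11.9898 × 104.3109 = 625.33.

625.33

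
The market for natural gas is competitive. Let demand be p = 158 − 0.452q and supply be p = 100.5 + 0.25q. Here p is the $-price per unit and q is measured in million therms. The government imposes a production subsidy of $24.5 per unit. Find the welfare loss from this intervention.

Competitive equilibrium: 158 − 0.452q = 100.5 + 0.25q → q* = 81.9088, p* = 120.9772.
The subsidy lowers effective supply by 24.5: p = 76 + 0.25q.
New quantity: 158 − 0.452q = 76 + 0.25q → q' = 116.8091.
Overproduction Δq = 116.8091 − 81.9088 = 34.9003; wedge = subsidy = 24.5.
DWL = ½ × 34.9003 × 24.5 = $427.53 million.

$427.53 million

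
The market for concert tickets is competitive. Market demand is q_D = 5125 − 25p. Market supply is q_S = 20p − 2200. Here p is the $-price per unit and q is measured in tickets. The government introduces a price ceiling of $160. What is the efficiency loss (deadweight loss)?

In inverse form: demand p = 205 − 0.04q, supply p = 110 + 0.05q.
Competitive equilibrium: 205 − 0.04q = 110 + 0.05q → q* = 1055.5556, p* = 162.7778.
At the ceiling p = 160, quantity supplied = (160 − 110)/0.05 = 1000.
Willingness to pay at q' = 1000: 205 − 0.04·1000 = 165.
Δq = 1055.5556 − 1000 = 55.5556; wedge = 165 − 160 = 5.
Welfare loss = ½ × 55.5556 × 5 = $138.89.

$138.89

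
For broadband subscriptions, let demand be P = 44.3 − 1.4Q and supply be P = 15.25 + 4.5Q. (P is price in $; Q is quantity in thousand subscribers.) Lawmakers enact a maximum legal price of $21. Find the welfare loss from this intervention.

$39.21 thousand

Competitive equilibrium: 44.3 − 1.4Q = 15.25 + 4.5Q → Q* = 4.9237, P* = 37.4068.
At the ceiling P = 21, quantity supplied = (21 − 15.25)/4.5 = 1.2778.
Willingness to pay at Q' = 1.2778: 44.3 − 1.4·1.2778 = 42.5111.
ΔQ = 4.9237 − 1.2778 = 3.6459; wedge = 42.5111 − 21 = 21.5111.
DWL = ½ × 3.6459 × 21.5111 = $39.21 thousand.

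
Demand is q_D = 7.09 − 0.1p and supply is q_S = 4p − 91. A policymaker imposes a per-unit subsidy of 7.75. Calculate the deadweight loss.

2.93

In inverse form: demand p = 70.9 − 10q, supply p = 22.75 + 0.25q.
Competitive equilibrium: 70.9 − 10q = 22.75 + 0.25q → q* = 4.6976, p* = 23.9244.
The subsidy lowers effective supply by 7.75: p = 15 + 0.25q.
New quantity: 70.9 − 10q = 15 + 0.25q → q' = 5.4537.
Overproduction Δq = 5.4537 − 4.6976 = 0.7561; wedge = subsidy = 7.75.
Welfare loss = ½ × 0.7561 × 7.75 = 2.93.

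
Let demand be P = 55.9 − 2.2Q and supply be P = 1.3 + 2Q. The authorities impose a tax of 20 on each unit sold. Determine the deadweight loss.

Competitive equilibrium: 55.9 − 2.2Q = 1.3 + 2Q → Q* = 13, P* = 27.3.
With the tax, the buyer price exceeds the seller price by 20: (55.9 − 2.2Q) − (1.3 + 2Q) = 20 → Q' = 8.2381.
ΔQ = 13 − 8.2381 = 4.7619; the wedge equals the tax, 20.
Welfare loss = ½ × 4.7619 × 20 = 47.62.

47.62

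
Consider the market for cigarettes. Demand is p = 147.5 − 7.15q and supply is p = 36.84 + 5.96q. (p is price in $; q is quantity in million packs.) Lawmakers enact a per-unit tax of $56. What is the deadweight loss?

Competitive equilibrium: 147.5 − 7.15q = 36.84 + 5.96q → q* = 8.4409, p* = 87.1477.
With the tax, the buyer price exceeds the seller price by 56: (147.5 − 7.15q) − (36.84 + 5.96q) = 56 → q' = 4.1693.
Δq = 8.4409 − 4.1693 = 4.2716; the wedge equals the tax, 56.
Deadweight loss = ½ × 4.2716 × 56 = $119.60 million.

$119.60 million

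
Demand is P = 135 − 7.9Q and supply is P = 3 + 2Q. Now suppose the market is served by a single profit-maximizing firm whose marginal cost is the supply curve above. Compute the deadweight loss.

Competitive equilibrium: 135 − 7.9Q = 3 + 2Q → Q* = 13.3333, P* = 29.6667.
Marginal revenue: MR = 135 − 15.8Q. Set MR = MC: 135 − 15.8Q = 3 + 2Q → Q_m = 7.4157.
Price P_m = 135 − 7.9·7.4157 = 76.416; MC(Q_m) = 3 + 2·7.4157 = 17.8314.
Competitive Q* = 13.3333, so ΔQ = 5.9176; wedge = 76.416 − 17.8314 = 58.5846.
Welfare loss = ½ × 5.9176 × 58.5846 = 173.34.

173.34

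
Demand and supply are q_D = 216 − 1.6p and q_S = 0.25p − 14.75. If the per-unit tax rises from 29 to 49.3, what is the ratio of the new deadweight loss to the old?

2.89

In inverse form: demand p = 135 − 0.625q, supply p = 59 + 4q.
Competitive equilibrium: 135 − 0.625q = 59 + 4q → q* = 16.4324, p* = 124.7297.
For a per-unit tax t: Δq = t/4.625, so DWL = ½·t·(t/4.625) = t²/9.25.
At t = 29: DWL = 90.919. At t = 49.3: DWL = 262.756.
Ratio = (49.3/29)² = 2.89.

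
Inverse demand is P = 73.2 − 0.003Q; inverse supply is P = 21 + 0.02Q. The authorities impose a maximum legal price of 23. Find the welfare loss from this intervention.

Competitive equilibrium: 73.2 − 0.003Q = 21 + 0.02Q → Q* = 2269.5652, P* = 66.3913.
At the ceiling P = 23, quantity supplied = (23 − 21)/0.02 = 100.
Willingness to pay at Q' = 100: 73.2 − 0.003·100 = 72.9.
ΔQ = 2269.5652 − 100 = 2169.5652; wedge = 72.9 − 23 = 49.9.
Deadweight loss = ½ × 2169.5652 × 49.9 = 54130.65.

54130.65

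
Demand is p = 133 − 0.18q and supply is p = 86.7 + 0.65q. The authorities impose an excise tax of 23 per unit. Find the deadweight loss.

Competitive equilibrium: 133 − 0.18q = 86.7 + 0.65q → q* = 55.7831, p* = 122.959.
With the tax, the buyer price exceeds the seller price by 23: (133 − 0.18q) − (86.7 + 0.65q) = 23 → q' = 28.0723.
Δq = 55.7831 − 28.0723 = 27.7108; the wedge equals the tax, 23.
The triangle = ½ × 27.7108 × 23 = 318.67.

318.67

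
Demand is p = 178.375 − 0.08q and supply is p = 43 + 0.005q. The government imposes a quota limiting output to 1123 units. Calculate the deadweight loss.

9374.16

Competitive equilibrium: 178.375 − 0.08q = 43 + 0.005q → q* = 1592.6471, p* = 50.9632.
At q = 1123: demand price = 178.375 − 0.08·1123 = 88.535; supply price = 43 + 0.005·1123 = 48.615.
Δq = 1592.6471 − 1123 = 469.6471; wedge = 88.535 − 48.615 = 39.92.
DWL = ½ × 469.6471 × 39.92 = 9374.16.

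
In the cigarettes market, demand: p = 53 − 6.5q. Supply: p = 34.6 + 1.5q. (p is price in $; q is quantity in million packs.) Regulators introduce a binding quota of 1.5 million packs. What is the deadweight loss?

Competitive equilibrium: 53 − 6.5q = 34.6 + 1.5q → q* = 2.3, p* = 38.05.
At q = 1.5: demand price = 53 − 6.5·1.5 = 43.25; supply price = 34.6 + 1.5·1.5 = 36.85.
Δq = 2.3 − 1.5 = 0.8; wedge = 43.25 − 36.85 = 6.4.
The triangle = ½ × 0.8 × 6.4 = $2.56 million.

$2.56 million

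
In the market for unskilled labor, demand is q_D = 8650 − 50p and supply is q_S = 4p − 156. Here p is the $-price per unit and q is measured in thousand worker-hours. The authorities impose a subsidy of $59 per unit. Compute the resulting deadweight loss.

$6446.30 thousand

In inverse form: demand p = 173 − 0.02q, supply p = 39 + 0.25q.
Competitive equilibrium: 173 − 0.02q = 39 + 0.25q → q* = 496.2963, p* = 163.0741.
The subsidy lowers effective supply by 59: p = 0.25q − 20.
New quantity: 173 − 0.02q = 0.25q − 20 → q' = 714.8148.
Overproduction Δq = 714.8148 − 496.2963 = 218.5185; wedge = subsidy = 59.
Welfare loss = ½ × 218.5185 × 59 = $6446.30 thousand.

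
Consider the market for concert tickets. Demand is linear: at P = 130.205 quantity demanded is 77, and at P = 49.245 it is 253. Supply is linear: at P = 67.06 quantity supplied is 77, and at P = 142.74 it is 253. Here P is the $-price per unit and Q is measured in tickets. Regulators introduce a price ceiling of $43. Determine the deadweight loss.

$7166.44

Demand slope = (49.245 − 130.205)/(253 − 77) = −0.46, so P = 165.625 − 0.46Q.
Supply slope = (142.74 − 67.06)/(253 − 77) = 0.43, so P = 33.95 + 0.43Q.
Competitive equilibrium: 165.625 − 0.46Q = 33.95 + 0.43Q → Q* = 147.9494, P* = 97.5683.
At the ceiling P = 43, quantity supplied = (43 − 33.95)/0.43 = 21.0465.
Willingness to pay at Q' = 21.0465: 165.625 − 0.46·21.0465 = 155.9436.
ΔQ = 147.9494 − 21.0465 = 126.9029; wedge = 155.9436 − 43 = 112.9436.
DWL = ½ × 126.9029 × 112.9436 = $7166.44.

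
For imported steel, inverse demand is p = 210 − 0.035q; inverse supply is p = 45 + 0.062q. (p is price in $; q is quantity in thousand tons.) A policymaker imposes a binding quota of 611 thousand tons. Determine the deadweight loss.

Competitive equilibrium: 210 − 0.035q = 45 + 0.062q → q* = 1701.0309, p* = 150.4639.
At q = 611: demand price = 210 − 0.035·611 = 188.615; supply price = 45 + 0.062·611 = 82.882.
Δq = 1701.0309 − 611 = 1090.0309; wedge = 188.615 − 82.882 = 105.733.
DWL = ½ × 1090.0309 × 105.733 = $57626.12 thousand.

$57626.12 thousand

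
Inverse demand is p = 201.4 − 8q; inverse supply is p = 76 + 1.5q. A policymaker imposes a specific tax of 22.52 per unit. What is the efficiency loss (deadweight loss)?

Competitive equilibrium: 201.4 − 8q = 76 + 1.5q → q* = 13.2, p* = 95.8.
With the tax, the buyer price exceeds the seller price by 22.52: (201.4 − 8q) − (76 + 1.5q) = 22.52 → q' = 10.8295.
Δq = 13.2 − 10.8295 = 2.3705; the wedge equals the tax, 22.52.
DWL = ½ × 2.3705 × 22.52 = 26.69.

26.69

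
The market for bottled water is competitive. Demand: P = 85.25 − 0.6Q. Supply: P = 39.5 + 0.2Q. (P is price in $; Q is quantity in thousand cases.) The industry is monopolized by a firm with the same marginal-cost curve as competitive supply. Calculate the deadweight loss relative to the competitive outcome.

Competitive equilibrium: 85.25 − 0.6Q = 39.5 + 0.2Q → Q* = 57.1875, P* = 50.9375.
Marginal revenue: MR = 85.25 − 1.2Q. Set MR = MC: 85.25 − 1.2Q = 39.5 + 0.2Q → Q_m = 32.67857.
Price P_m = 85.25 − 0.6·32.67857 = 65.64286; MC(Q_m) = 39.5 + 0.2·32.67857 = 46.03571.
Competitive Q* = 57.1875, so ΔQ = 24.50893; wedge = 65.64286 − 46.03571 = 19.60715.
Deadweight loss = ½ × 24.50893 × 19.60715 = $240.28 thousand.

$240.28 thousand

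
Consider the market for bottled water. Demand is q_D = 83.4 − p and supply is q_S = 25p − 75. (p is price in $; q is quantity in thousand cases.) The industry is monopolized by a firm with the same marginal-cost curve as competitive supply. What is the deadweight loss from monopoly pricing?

In inverse form: demand p = 83.4 − q, supply p = 3 + 0.04q.
Competitive equilibrium: 83.4 − q = 3 + 0.04q → q* = 77.3077, p* = 6.0923.
Marginal revenue: MR = 83.4 − 2q. Set MR = MC: 83.4 − 2q = 3 + 0.04q → q_m = 39.4118.
Price p_m = 83.4 − 1·39.4118 = 43.9882; MC(q_m) = 3 + 0.04·39.4118 = 4.5765.
Competitive q* = 77.3077, so Δq = 37.8959; wedge = 43.9882 − 4.5765 = 39.4117.
DWL = ½ × 37.8959 × 39.4117 = $746.77 thousand.

$746.77 thousand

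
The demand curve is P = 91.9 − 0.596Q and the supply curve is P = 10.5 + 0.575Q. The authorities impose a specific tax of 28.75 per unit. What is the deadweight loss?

Competitive equilibrium: 91.9 − 0.596Q = 10.5 + 0.575Q → Q* = 69.5132, P* = 50.4701.
With the tax, the buyer price exceeds the seller price by 28.75: (91.9 − 0.596Q) − (10.5 + 0.575Q) = 28.75 → Q' = 44.9616.
ΔQ = 69.5132 − 44.9616 = 24.5516; the wedge equals the tax, 28.75.
Deadweight loss = ½ × 24.5516 × 28.75 = 352.93.

352.93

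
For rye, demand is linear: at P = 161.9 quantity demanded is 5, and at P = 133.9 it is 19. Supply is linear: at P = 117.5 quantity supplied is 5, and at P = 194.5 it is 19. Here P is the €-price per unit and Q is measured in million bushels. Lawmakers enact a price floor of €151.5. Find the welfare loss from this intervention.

€1.944 million

Demand slope = (133.9 − 161.9)/(19 − 5) = −2, so P = 171.9 − 2Q.
Supply slope = (194.5 − 117.5)/(19 − 5) = 5.5, so P = 90 + 5.5Q.
Competitive equilibrium: 171.9 − 2Q = 90 + 5.5Q → Q* = 10.92, P* = 150.06.
At the floor P = 151.5, quantity demanded = (171.9 − 151.5)/2 = 10.2.
Sellers' marginal cost at Q' = 10.2: 90 + 5.5·10.2 = 146.1.
ΔQ = 10.92 − 10.2 = 0.72; wedge = 151.5 − 146.1 = 5.4.
DWL = ½ × 0.72 × 5.4 = €1.944 million.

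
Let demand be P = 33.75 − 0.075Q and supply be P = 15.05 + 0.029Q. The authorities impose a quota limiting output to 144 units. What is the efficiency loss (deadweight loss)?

66.67

Competitive equilibrium: 33.75 − 0.075Q = 15.05 + 0.029Q → Q* = 179.8077, P* = 20.2644.
At Q = 144: demand price = 33.75 − 0.075·144 = 22.95; supply price = 15.05 + 0.029·144 = 19.226.
ΔQ = 179.8077 − 144 = 35.8077; wedge = 22.95 − 19.226 = 3.724.
Welfare loss = ½ × 35.8077 × 3.724 = 66.67.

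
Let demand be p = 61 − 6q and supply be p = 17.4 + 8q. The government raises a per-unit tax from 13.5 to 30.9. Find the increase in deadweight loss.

27.59

Competitive equilibrium: 61 − 6q = 17.4 + 8q → q* = 3.1143, p* = 42.3143.
For a per-unit tax t: Δq = t/14, so DWL = ½·t·(t/14) = t²/28.
At t = 13.5: DWL = 6.509. At t = 30.9: DWL = 34.1.
Increase = 34.1 − 6.509 = 27.59.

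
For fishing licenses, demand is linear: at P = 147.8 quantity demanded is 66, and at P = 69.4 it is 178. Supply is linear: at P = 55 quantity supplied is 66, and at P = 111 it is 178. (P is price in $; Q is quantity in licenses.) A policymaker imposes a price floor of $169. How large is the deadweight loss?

Demand slope = (69.4 − 147.8)/(178 − 66) = −0.7, so P = 194 − 0.7Q.
Supply slope = (111 − 55)/(178 − 66) = 0.5, so P = 22 + 0.5Q.
Competitive equilibrium: 194 − 0.7Q = 22 + 0.5Q → Q* = 143.333333, P* = 93.666667.
At the floor P = 169, quantity demanded = (194 − 169)/0.7 = 35.714286.
Sellers' marginal cost at Q' = 35.714286: 22 + 0.5·35.714286 = 39.857143.
ΔQ = 143.333333 − 35.714286 = 107.619047; wedge = 169 − 39.857143 = 129.142857.
Deadweight loss = ½ × 107.619047 × 129.142857 = $6949.12.

$6949.12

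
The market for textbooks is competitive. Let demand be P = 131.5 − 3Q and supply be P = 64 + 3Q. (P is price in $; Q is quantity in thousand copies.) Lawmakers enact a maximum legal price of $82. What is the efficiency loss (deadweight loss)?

$82.69 thousand

Competitive equilibrium: 131.5 − 3Q = 64 + 3Q → Q* = 11.25, P* = 97.75.
At the ceiling P = 82, quantity supplied = (82 − 64)/3 = 6.
Willingness to pay at Q' = 6: 131.5 − 3·6 = 113.5.
ΔQ = 11.25 − 6 = 5.25; wedge = 113.5 − 82 = 31.5.
The triangle = ½ × 5.25 × 31.5 = $82.69 thousand.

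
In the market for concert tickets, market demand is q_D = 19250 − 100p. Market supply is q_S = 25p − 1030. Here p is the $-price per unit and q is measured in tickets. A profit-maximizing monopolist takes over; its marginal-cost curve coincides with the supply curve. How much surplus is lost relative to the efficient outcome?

In inverse form: demand p = 192.5 − 0.01q, supply p = 41.2 + 0.04q.
Competitive equilibrium: 192.5 − 0.01q = 41.2 + 0.04q → q* = 3026, p* = 162.24.
Marginal revenue: MR = 192.5 − 0.02q. Set MR = MC: 192.5 − 0.02q = 41.2 + 0.04q → q_m = 2521.66667.
Price p_m = 192.5 − 0.01·2521.66667 = 167.28333; MC(q_m) = 41.2 + 0.04·2521.66667 = 142.06667.
Competitive q* = 3026, so Δq = 504.33333; wedge = 167.28333 − 142.06667 = 25.21666.
The triangle = ½ × 504.33333 × 25.21666 = $6358.80.

$6358.80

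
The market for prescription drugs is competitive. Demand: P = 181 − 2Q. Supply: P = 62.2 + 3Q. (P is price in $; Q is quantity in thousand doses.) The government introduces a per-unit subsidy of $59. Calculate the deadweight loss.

Competitive equilibrium: 181 − 2Q = 62.2 + 3Q → Q* = 23.76, P* = 133.48.
The subsidy lowers effective supply by 59: P = 3.2 + 3Q.
New quantity: 181 − 2Q = 3.2 + 3Q → Q' = 35.56.
Overproduction ΔQ = 35.56 − 23.76 = 11.8; wedge = subsidy = 59.
DWL = ½ × 11.8 × 59 = $348.10 thousand.

$348.10 thousand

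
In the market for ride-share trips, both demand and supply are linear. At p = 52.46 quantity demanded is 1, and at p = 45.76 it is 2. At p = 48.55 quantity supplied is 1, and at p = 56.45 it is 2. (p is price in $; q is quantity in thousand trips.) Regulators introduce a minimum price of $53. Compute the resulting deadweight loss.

Demand slope = (45.76 − 52.46)/(2 − 1) = −6.7, so p = 59.16 − 6.7q.
Supply slope = (56.45 − 48.55)/(2 − 1) = 7.9, so p = 40.65 + 7.9q.
Competitive equilibrium: 59.16 − 6.7q = 40.65 + 7.9q → q* = 1.2678, p* = 50.6657.
At the floor p = 53, quantity demanded = (59.16 − 53)/6.7 = 0.9194.
Sellers' marginal cost at q' = 0.9194: 40.65 + 7.9·0.9194 = 47.9133.
Δq = 1.2678 − 0.9194 = 0.3484; wedge = 53 − 47.9133 = 5.0867.
The triangle = ½ × 0.3484 × 5.0867 = $0.89 thousand.

$0.89 thousand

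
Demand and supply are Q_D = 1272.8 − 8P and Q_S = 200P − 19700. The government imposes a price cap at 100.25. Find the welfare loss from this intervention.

In inverse form: demand P = 159.1 − 0.125Q, supply P = 98.5 + 0.005Q.
Competitive equilibrium: 159.1 − 0.125Q = 98.5 + 0.005Q → Q* = 466.1538, P* = 100.8308.
At the ceiling P = 100.25, quantity supplied = (100.25 − 98.5)/0.005 = 350.
Willingness to pay at Q' = 350: 159.1 − 0.125·350 = 115.35.
ΔQ = 466.1538 − 350 = 116.1538; wedge = 115.35 − 100.25 = 15.1.
Welfare loss = ½ × 116.1538 × 15.1 = 876.96.

876.96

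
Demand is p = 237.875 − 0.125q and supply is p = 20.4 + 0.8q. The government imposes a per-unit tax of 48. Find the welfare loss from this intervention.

Competitive equilibrium: 237.875 − 0.125q = 20.4 + 0.8q → q* = 235.1081, p* = 208.4865.
With the tax, the buyer price exceeds the seller price by 48: (237.875 − 0.125q) − (20.4 + 0.8q) = 48 → q' = 183.2162.
Δq = 235.1081 − 183.2162 = 51.8919; the wedge equals the tax, 48.
Deadweight loss = ½ × 51.8919 × 48 = 1245.41.

1245.41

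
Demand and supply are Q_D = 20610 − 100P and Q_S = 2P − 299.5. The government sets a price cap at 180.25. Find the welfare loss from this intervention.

In inverse form: demand P = 206.1 − 0.01Q, supply P = 149.75 + 0.5Q.
Competitive equilibrium: 206.1 − 0.01Q = 149.75 + 0.5Q → Q* = 110.4902, P* = 204.9951.
At the ceiling P = 180.25, quantity supplied = (180.25 − 149.75)/0.5 = 61.
Willingness to pay at Q' = 61: 206.1 − 0.01·61 = 205.49.
ΔQ = 110.4902 − 61 = 49.4902; wedge = 205.49 − 180.25 = 25.24.
The triangle = ½ × 49.4902 × 25.24 = 624.57.

624.57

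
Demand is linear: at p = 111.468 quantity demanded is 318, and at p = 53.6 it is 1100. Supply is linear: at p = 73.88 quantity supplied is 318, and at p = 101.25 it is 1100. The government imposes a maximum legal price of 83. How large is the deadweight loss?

Demand slope = (53.6 − 111.468)/(1100 − 318) = −0.074, so p = 135 − 0.074q.
Supply slope = (101.25 − 73.88)/(1100 − 318) = 0.035, so p = 62.75 + 0.035q.
Competitive equilibrium: 135 − 0.074q = 62.75 + 0.035q → q* = 662.844, p* = 85.9495.
At the ceiling p = 83, quantity supplied = (83 − 62.75)/0.035 = 578.5714.
Willingness to pay at q' = 578.5714: 135 − 0.074·578.5714 = 92.1857.
Δq = 662.844 − 578.5714 = 84.2726; wedge = 92.1857 − 83 = 9.1857.
Welfare loss = ½ × 84.2726 × 9.1857 = 387.05.

387.05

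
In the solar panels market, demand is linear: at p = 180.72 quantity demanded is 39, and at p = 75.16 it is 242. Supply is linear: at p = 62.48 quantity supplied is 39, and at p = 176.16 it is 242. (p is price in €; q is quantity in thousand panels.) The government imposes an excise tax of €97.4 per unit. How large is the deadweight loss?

Demand slope = (75.16 − 180.72)/(242 − 39) = −0.52, so p = 201 − 0.52q.
Supply slope = (176.16 − 62.48)/(242 − 39) = 0.56, so p = 40.64 + 0.56q.
Competitive equilibrium: 201 − 0.52q = 40.64 + 0.56q → q* = 148.4815, p* = 123.7896.
With the tax, the buyer price exceeds the seller price by 97.4: (201 − 0.52q) − (40.64 + 0.56q) = 97.4 → q' = 58.2963.
Δq = 148.4815 − 58.2963 = 90.1852; the wedge equals the tax, 97.4.
The triangle = ½ × 90.1852 × 97.4 = €4392.02 thousand.

€4392.02 thousand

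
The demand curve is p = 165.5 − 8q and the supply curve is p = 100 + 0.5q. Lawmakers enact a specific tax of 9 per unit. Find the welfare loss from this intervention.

Competitive equilibrium: 165.5 − 8q = 100 + 0.5q → q* = 7.7059, p* = 103.8529.
With the tax, the buyer price exceeds the seller price by 9: (165.5 − 8q) − (100 + 0.5q) = 9 → q' = 6.6471.
Δq = 7.7059 − 6.6471 = 1.0588; the wedge equals the tax, 9.
The triangle = ½ × 1.0588 × 9 = 4.76.

4.76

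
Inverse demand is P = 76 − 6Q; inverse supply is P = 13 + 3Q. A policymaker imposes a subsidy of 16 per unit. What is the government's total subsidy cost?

140.44

Competitive equilibrium: 76 − 6Q = 13 + 3Q → Q* = 7, P* = 34.
The subsidy lowers effective supply by 16: P = 3Q − 3.
New quantity: 76 − 6Q = 3Q − 3 → Q' = 8.7778.
Total subsidy cost = 16 × 8.7778 = 140.44.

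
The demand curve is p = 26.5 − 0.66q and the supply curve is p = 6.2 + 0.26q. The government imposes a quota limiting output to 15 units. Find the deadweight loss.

Competitive equilibrium: 26.5 − 0.66q = 6.2 + 0.26q → q* = 22.0652, p* = 11.937.
At q = 15: demand price = 26.5 − 0.66·15 = 16.6; supply price = 6.2 + 0.26·15 = 10.1.
Δq = 22.0652 − 15 = 7.0652; wedge = 16.6 − 10.1 = 6.5.
The triangle = ½ × 7.0652 × 6.5 = 22.96.

22.96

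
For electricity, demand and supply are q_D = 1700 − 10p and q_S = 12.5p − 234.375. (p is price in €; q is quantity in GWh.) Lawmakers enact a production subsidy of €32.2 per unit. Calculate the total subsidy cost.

In inverse form: demand p = 170 − 0.1q, supply p = 18.75 + 0.08q.
Competitive equilibrium: 170 − 0.1q = 18.75 + 0.08q → q* = 840.2778, p* = 85.9722.
The subsidy lowers effective supply by 32.2: p = 0.08q − 13.45.
New quantity: 170 − 0.1q = 0.08q − 13.45 → q' = 1019.1667.
Total subsidy cost = 32.2 × 1019.1667 = €32817.17.

€32817.17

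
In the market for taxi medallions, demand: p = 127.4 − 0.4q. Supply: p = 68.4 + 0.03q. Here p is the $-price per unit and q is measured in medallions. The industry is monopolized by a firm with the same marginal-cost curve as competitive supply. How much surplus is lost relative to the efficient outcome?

$940.09

Competitive equilibrium: 127.4 − 0.4q = 68.4 + 0.03q → q* = 137.2093, p* = 72.5163.
Marginal revenue: MR = 127.4 − 0.8q. Set MR = MC: 127.4 − 0.8q = 68.4 + 0.03q → q_m = 71.0843.
Price p_m = 127.4 − 0.4·71.0843 = 98.9663; MC(q_m) = 68.4 + 0.03·71.0843 = 70.5325.
Competitive q* = 137.2093, so Δq = 66.125; wedge = 98.9663 − 70.5325 = 28.4338.
DWL = ½ × 66.125 × 28.4338 = $940.09.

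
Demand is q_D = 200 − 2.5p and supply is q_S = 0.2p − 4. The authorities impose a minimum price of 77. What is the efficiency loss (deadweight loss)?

35.21

In inverse form: demand p = 80 − 0.4q, supply p = 20 + 5q.
Competitive equilibrium: 80 − 0.4q = 20 + 5q → q* = 11.1111, p* = 75.5556.
At the floor p = 77, quantity demanded = (80 − 77)/0.4 = 7.5.
Sellers' marginal cost at q' = 7.5: 20 + 5·7.5 = 57.5.
Δq = 11.1111 − 7.5 = 3.6111; wedge = 77 − 57.5 = 19.5.
DWL = ½ × 3.6111 × 19.5 = 35.21.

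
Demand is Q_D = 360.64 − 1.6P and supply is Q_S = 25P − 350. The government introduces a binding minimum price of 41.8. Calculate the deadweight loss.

193.68

In inverse form: demand P = 225.4 − 0.625Q, supply P = 14 + 0.04Q.
Competitive equilibrium: 225.4 − 0.625Q = 14 + 0.04Q → Q* = 317.8947, P* = 26.7158.
At the floor P = 41.8, quantity demanded = (225.4 − 41.8)/0.625 = 293.76.
Sellers' marginal cost at Q' = 293.76: 14 + 0.04·293.76 = 25.7504.
ΔQ = 317.8947 − 293.76 = 24.1347; wedge = 41.8 − 25.7504 = 16.0496.
The triangle = ½ × 24.1347 × 16.0496 = 193.68.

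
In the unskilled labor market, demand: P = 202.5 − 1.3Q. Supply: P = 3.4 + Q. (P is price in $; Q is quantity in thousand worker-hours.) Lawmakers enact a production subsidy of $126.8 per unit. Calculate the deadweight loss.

Competitive equilibrium: 202.5 − 1.3Q = 3.4 + Q → Q* = 86.5652, P* = 89.9652.
The subsidy lowers effective supply by 126.8: P = Q − 123.4.
New quantity: 202.5 − 1.3Q = Q − 123.4 → Q' = 141.6957.
Overproduction ΔQ = 141.6957 − 86.5652 = 55.1305; wedge = subsidy = 126.8.
DWL = ½ × 55.1305 × 126.8 = $3495.27 thousand.

$3495.27 thousand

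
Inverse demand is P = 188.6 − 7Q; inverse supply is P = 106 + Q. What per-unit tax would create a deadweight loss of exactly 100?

40

Competitive equilibrium: 188.6 − 7Q = 106 + Q → Q* = 10.325, P* = 116.325.
A tax t gives ΔQ = t/8 and wedge t, so DWL = t²/16.
t²/16 = 100 → t² = 1600 → t = 40.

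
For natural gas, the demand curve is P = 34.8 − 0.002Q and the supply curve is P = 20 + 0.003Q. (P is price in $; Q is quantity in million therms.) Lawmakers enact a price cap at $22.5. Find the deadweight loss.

Competitive equilibrium: 34.8 − 0.002Q = 20 + 0.003Q → Q* = 2960, P* = 28.88.
At the ceiling P = 22.5, quantity supplied = (22.5 − 20)/0.003 = 833.333333.
Willingness to pay at Q' = 833.333333: 34.8 − 0.002·833.333333 = 33.133333.
ΔQ = 2960 − 833.333333 = 2126.666667; wedge = 33.133333 − 22.5 = 10.633333.
DWL = ½ × 2126.666667 × 10.633333 = $11306.78 million.

$11306.78 million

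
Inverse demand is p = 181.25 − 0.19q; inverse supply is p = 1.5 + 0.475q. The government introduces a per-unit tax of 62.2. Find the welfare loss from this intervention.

Competitive equilibrium: 181.25 − 0.19q = 1.5 + 0.475q → q* = 270.3008, p* = 129.8929.
With the tax, the buyer price exceeds the seller price by 62.2: (181.25 − 0.19q) − (1.5 + 0.475q) = 62.2 → q' = 176.7669.
Δq = 270.3008 − 176.7669 = 93.5339; the wedge equals the tax, 62.2.
Deadweight loss = ½ × 93.5339 × 62.2 = 2908.90.

2908.90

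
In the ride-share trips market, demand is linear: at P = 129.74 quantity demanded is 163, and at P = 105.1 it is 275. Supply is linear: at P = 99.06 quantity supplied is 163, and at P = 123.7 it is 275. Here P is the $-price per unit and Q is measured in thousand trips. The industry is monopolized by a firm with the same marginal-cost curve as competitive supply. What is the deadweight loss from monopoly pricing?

Demand slope = (105.1 − 129.74)/(275 − 163) = −0.22, so P = 165.6 − 0.22Q.
Supply slope = (123.7 − 99.06)/(275 − 163) = 0.22, so P = 63.2 + 0.22Q.
Competitive equilibrium: 165.6 − 0.22Q = 63.2 + 0.22Q → Q* = 232.7273, P* = 114.4.
Marginal revenue: MR = 165.6 − 0.44Q. Set MR = MC: 165.6 − 0.44Q = 63.2 + 0.22Q → Q_m = 155.1515.
Price P_m = 165.6 − 0.22·155.1515 = 131.4667; MC(Q_m) = 63.2 + 0.22·155.1515 = 97.3333.
Competitive Q* = 232.7273, so ΔQ = 77.5758; wedge = 131.4667 − 97.3333 = 34.1334.
The triangle = ½ × 77.5758 × 34.1334 = $1323.96 thousand.

$1323.96 thousand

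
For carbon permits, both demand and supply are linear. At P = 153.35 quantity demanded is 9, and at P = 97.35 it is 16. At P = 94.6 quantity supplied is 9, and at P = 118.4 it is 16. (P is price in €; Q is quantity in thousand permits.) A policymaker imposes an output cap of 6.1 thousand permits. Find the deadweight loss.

€369.70 thousand

Demand slope = (97.35 − 153.35)/(16 − 9) = −8, so P = 225.35 − 8Q.
Supply slope = (118.4 − 94.6)/(16 − 9) = 3.4, so P = 64 + 3.4Q.
Competitive equilibrium: 225.35 − 8Q = 64 + 3.4Q → Q* = 14.1535, P* = 112.1219.
At Q = 6.1: demand price = 225.35 − 8·6.1 = 176.55; supply price = 64 + 3.4·6.1 = 84.74.
ΔQ = 14.1535 − 6.1 = 8.0535; wedge = 176.55 − 84.74 = 91.81.
DWL = ½ × 8.0535 × 91.81 = €369.70 thousand.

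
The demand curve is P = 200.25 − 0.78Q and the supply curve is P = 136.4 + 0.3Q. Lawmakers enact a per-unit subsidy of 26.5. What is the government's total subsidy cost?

Competitive equilibrium: 200.25 − 0.78Q = 136.4 + 0.3Q → Q* = 59.1204, P* = 154.1361.
The subsidy lowers effective supply by 26.5: P = 109.9 + 0.3Q.
New quantity: 200.25 − 0.78Q = 109.9 + 0.3Q → Q' = 83.6574.
Total subsidy cost = 26.5 × 83.6574 = 2216.92.

2216.92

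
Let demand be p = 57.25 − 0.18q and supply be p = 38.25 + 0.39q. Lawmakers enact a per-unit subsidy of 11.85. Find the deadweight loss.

Competitive equilibrium: 57.25 − 0.18q = 38.25 + 0.39q → q* = 33.3333, p* = 51.25.
The subsidy lowers effective supply by 11.85: p = 26.4 + 0.39q.
New quantity: 57.25 − 0.18q = 26.4 + 0.39q → q' = 54.1228.
Overproduction Δq = 54.1228 − 33.3333 = 20.7895; wedge = subsidy = 11.85.
The triangle = ½ × 20.7895 × 11.85 = 123.18.

123.18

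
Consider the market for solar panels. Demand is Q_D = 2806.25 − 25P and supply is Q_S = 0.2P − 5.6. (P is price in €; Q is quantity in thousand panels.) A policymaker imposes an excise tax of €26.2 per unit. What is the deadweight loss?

In inverse form: demand P = 112.25 − 0.04Q, supply P = 28 + 5Q.
Competitive equilibrium: 112.25 − 0.04Q = 28 + 5Q → Q* = 16.7163, P* = 111.5813.
With the tax, the buyer price exceeds the seller price by 26.2: (112.25 − 0.04Q) − (28 + 5Q) = 26.2 → Q' = 11.5179.
ΔQ = 16.7163 − 11.5179 = 5.1984; the wedge equals the tax, 26.2.
DWL = ½ × 5.1984 × 26.2 = €68.10 thousand.

€68.10 thousand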